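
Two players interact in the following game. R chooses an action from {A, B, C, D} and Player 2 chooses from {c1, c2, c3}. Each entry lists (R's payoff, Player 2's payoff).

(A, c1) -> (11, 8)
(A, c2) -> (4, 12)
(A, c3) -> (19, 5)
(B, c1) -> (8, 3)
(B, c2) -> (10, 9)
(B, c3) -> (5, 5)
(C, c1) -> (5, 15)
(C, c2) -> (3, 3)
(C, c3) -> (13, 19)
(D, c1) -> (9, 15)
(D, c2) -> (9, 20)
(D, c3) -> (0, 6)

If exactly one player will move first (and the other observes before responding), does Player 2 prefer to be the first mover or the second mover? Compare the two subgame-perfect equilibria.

If R leads: Player 2's best replies are A→c2, B→c2, C→c3, D→c2; R's induced payoffs 4, 10, 13, 9; outcome (C, c3), payoffs (13, 19).
If Player 2 leads: R's best replies are c1→A, c2→B, c3→A; Player 2's induced payoffs 8, 9, 5; outcome (B, c2), payoffs (10, 9).
Player 2 gets 9 moving first and 19 moving second, so Player 2 prefers to move second.

second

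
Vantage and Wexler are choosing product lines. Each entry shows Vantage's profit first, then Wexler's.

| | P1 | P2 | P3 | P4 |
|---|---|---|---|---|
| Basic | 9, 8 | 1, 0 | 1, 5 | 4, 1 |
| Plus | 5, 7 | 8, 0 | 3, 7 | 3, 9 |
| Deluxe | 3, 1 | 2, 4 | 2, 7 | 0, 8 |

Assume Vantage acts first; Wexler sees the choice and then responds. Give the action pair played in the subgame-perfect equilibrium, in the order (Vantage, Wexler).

(Basic, P1)

Solve by backward induction (Vantage leads).
- Basic → Wexler plays P1 (best of 8, 0, 5, 1); Vantage gets 9.
- Plus → Wexler plays P4 (best of 7, 0, 7, 9); Vantage gets 3.
- Deluxe → Wexler plays P4 (best of 1, 4, 7, 8); Vantage gets 0.
Maximizing over 9, 3, 0, Vantage chooses Basic. Subgame-perfect outcome: (Basic, P1) with payoffs (9, 8).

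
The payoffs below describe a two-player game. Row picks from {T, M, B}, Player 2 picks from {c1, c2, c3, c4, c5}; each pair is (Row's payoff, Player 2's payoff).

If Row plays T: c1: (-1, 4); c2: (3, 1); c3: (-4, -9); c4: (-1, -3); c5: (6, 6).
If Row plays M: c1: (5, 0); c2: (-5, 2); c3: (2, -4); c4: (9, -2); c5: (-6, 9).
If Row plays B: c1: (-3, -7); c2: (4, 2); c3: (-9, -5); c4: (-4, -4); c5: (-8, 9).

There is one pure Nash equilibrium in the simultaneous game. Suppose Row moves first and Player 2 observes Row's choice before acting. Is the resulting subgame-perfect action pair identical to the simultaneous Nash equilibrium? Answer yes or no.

Solve by backward induction (Row leads).
- T: Player 2 compares 4, 1, -9, -3, 6 and picks c5; Row would get 6.
- M: Player 2 compares 0, 2, -4, -2, 9 and picks c5; Row would get -6.
- B: Player 2 compares -7, 2, -5, -4, 9 and picks c5; Row would get -8.
Among 6, -6, -8, the best is 6 at T. Subgame-perfect outcome: (T, c5) with payoffs (6, 6).
Now find the simultaneous Nash equilibrium.
Row's best replies: c1→M; c2→B; c3→M; c4→M; c5→T.
Player 2's best replies: T→c5; M→c5; B→c5.
The unique mutual best reply is (T, c5), giving (6, 6).
Sequential outcome (T, c5) coincides with the Nash profile (T, c5).

yes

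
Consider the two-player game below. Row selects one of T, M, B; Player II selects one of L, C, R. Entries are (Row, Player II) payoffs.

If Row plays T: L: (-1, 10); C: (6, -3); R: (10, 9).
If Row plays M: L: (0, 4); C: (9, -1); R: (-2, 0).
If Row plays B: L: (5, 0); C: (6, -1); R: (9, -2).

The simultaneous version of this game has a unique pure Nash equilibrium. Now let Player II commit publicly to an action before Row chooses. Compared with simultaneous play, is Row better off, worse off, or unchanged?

better off

Backward induction with Player II moving first.
- L → Row plays B (best of -1, 0, 5); Player II gets 0.
- C → Row plays M (best of 6, 9, 6); Player II gets -1.
- R → Row plays T (best of 10, -2, 9); Player II gets 9.
Maximizing over 0, -1, 9, Player II chooses R. Subgame-perfect outcome: (T, R) with payoffs (10, 9).
Now find the simultaneous Nash equilibrium.
Row's best replies: L→B; C→M; R→T.
Player II's best replies: T→L; M→L; B→L.
Only (B, L) has each player best-responding; Nash payoffs (5, 0).
Row earns 10 sequentially versus 5 at the Nash outcome: better off.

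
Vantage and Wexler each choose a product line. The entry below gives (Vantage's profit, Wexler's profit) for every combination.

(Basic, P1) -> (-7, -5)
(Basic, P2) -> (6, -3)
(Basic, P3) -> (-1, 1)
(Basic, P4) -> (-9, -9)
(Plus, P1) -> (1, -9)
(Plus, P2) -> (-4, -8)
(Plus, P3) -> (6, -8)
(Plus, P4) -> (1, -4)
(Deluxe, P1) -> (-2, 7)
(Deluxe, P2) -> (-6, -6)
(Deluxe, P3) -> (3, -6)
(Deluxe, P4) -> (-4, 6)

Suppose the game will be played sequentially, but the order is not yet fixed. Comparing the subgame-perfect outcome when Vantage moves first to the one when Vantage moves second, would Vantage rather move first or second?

second

If Vantage leads: Wexler's best replies are Basic→P3, Plus→P4, Deluxe→P1; Vantage's induced payoffs -1, 1, -2; outcome (Plus, P4), payoffs (1, -4).
If Wexler leads: Vantage's best replies are P1→Plus, P2→Basic, P3→Plus, P4→Plus; Wexler's induced payoffs -9, -3, -8, -4; outcome (Basic, P2), payoffs (6, -3).
Vantage gets 1 moving first and 6 moving second, so Vantage prefers to move second.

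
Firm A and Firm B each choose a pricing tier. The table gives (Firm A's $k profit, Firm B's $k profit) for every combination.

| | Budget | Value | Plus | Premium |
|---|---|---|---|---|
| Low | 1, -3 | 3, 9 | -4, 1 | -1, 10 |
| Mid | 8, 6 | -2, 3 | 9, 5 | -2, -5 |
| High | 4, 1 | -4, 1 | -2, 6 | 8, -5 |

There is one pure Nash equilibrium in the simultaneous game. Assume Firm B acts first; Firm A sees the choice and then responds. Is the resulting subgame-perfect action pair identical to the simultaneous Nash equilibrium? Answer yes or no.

Firm A best-responds to each possible Firm B move:
- Budget: BR = Mid, leader payoff 6.
- Value: BR = Low, leader payoff 9.
- Plus: BR = Mid, leader payoff 5.
- Premium: BR = High, leader payoff -5.
Among 6, 9, 5, -5, the best is 9 at Value. Subgame-perfect outcome: (Low, Value) with payoffs (3, 9).
Under simultaneous play:
Firm A's best replies: Budget→Mid; Value→Low; Plus→Mid; Premium→High.
Firm B's best replies: Low→Premium; Mid→Budget; High→Plus.
Only (Mid, Budget) has each player best-responding; Nash payoffs (8, 6).
Sequential outcome (Low, Value) differs from the Nash profile (Mid, Budget).

no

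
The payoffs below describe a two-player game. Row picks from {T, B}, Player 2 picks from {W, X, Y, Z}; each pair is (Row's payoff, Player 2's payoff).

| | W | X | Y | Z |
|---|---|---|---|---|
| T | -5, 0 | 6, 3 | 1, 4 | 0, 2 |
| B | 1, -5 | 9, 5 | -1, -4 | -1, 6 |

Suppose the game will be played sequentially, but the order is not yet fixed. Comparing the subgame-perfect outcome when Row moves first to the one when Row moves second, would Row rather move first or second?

If Row leads: Player 2's best replies are T→Y, B→Z; Row's induced payoffs 1, -1; outcome (T, Y), payoffs (1, 4).
If Player 2 leads: Row's best replies are W→B, X→B, Y→T, Z→T; Player 2's induced payoffs -5, 5, 4, 2; outcome (B, X), payoffs (9, 5).
Row gets 1 moving first and 9 moving second, so Row prefers to move second.

second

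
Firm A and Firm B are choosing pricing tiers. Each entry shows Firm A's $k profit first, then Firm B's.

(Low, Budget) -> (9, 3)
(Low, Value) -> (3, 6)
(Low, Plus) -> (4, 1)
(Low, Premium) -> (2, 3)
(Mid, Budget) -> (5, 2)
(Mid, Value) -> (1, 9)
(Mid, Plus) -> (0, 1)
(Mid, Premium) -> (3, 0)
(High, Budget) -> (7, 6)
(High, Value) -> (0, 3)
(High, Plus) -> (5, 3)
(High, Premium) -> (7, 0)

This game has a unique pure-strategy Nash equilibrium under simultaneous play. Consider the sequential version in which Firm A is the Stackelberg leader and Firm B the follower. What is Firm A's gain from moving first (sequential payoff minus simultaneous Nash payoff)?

Firm B best-responds to each possible Firm A move:
- Low: BR = Value, leader payoff 3.
- Mid: BR = Value, leader payoff 1.
- High: BR = Budget, leader payoff 7.
Maximizing over 3, 1, 7, Firm A chooses High. Subgame-perfect outcome: (High, Budget) with payoffs (7, 6).
For the simultaneous game, intersect best replies.
Firm A's best replies: Budget→Low; Value→Low; Plus→High; Premium→High.
Firm B's best replies: Low→Value; Mid→Value; High→Budget.
The unique mutual best reply is (Low, Value), giving (3, 6).
Firm A's commitment gain: 7 − 3 = 4.

4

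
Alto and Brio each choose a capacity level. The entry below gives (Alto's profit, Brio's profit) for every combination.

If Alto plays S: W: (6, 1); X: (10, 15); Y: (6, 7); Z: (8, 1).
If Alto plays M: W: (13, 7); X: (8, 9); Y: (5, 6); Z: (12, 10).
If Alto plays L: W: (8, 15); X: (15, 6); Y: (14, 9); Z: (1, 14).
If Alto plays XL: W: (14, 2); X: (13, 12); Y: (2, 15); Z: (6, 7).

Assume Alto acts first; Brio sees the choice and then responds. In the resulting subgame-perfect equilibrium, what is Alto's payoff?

12

Brio best-responds to each possible Alto move:
- S → Brio plays X (best of 1, 15, 7, 1); Alto gets 10.
- M → Brio plays Z (best of 7, 9, 6, 10); Alto gets 12.
- L → Brio plays W (best of 15, 6, 9, 14); Alto gets 8.
- XL → Brio plays Y (best of 2, 12, 15, 7); Alto gets 2.
Among 10, 12, 8, 2, the best is 12 at M. Subgame-perfect outcome: (M, Z) with payoffs (12, 10).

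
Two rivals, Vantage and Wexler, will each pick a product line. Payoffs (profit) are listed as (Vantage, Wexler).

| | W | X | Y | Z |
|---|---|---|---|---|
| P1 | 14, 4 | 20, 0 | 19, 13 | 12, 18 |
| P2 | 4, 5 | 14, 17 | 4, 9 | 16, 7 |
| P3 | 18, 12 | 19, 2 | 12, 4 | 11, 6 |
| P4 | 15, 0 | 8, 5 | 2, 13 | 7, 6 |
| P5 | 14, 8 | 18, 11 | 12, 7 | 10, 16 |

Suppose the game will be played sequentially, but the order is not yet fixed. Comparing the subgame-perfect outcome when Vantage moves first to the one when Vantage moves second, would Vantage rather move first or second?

If Vantage leads: Wexler's best replies are P1→Z, P2→X, P3→W, P4→Y, P5→Z; Vantage's induced payoffs 12, 14, 18, 2, 10; outcome (P3, W), payoffs (18, 12).
If Wexler leads: Vantage's best replies are W→P3, X→P1, Y→P1, Z→P2; Wexler's induced payoffs 12, 0, 13, 7; outcome (P1, Y), payoffs (19, 13).
Vantage gets 18 moving first and 19 moving second, so Vantage prefers to move second.

second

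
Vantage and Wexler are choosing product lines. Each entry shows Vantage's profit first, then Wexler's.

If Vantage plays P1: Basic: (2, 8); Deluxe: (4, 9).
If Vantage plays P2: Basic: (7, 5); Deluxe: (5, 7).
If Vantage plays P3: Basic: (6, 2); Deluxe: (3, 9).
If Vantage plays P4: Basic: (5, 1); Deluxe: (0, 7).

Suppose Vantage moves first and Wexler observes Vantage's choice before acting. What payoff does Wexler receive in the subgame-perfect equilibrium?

7

Backward induction with Vantage moving first.
- P1: Wexler compares 8, 9 and picks Deluxe; Vantage would get 4.
- P2: Wexler compares 5, 7 and picks Deluxe; Vantage would get 5.
- P3: Wexler compares 2, 9 and picks Deluxe; Vantage would get 3.
- P4: Wexler compares 1, 7 and picks Deluxe; Vantage would get 0.
Among 4, 5, 3, 0, the best is 5 at P2. Subgame-perfect outcome: (P2, Deluxe) with payoffs (5, 7).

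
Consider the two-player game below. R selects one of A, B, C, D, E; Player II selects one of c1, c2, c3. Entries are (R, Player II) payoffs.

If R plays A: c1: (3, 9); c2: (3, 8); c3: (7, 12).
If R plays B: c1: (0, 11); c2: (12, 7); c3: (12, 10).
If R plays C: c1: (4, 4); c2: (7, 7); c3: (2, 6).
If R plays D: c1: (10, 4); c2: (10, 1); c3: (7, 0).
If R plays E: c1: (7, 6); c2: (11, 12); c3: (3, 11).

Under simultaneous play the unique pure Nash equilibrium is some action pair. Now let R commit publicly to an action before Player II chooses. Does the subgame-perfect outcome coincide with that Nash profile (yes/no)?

no

Work backward from Player II's decision.
- A: Player II compares 9, 8, 12 and picks c3; R would get 7.
- B: Player II compares 11, 7, 10 and picks c1; R would get 0.
- C: Player II compares 4, 7, 6 and picks c2; R would get 7.
- D: Player II compares 4, 1, 0 and picks c1; R would get 10.
- E: Player II compares 6, 12, 11 and picks c2; R would get 11.
Among 7, 0, 7, 10, 11, the best is 11 at E. Subgame-perfect outcome: (E, c2) with payoffs (11, 12).
Now find the simultaneous Nash equilibrium.
R's best replies: c1→D; c2→B; c3→B.
Player II's best replies: A→c3; B→c1; C→c2; D→c1; E→c2.
Only (D, c1) has each player best-responding; Nash payoffs (10, 4).
Sequential outcome (E, c2) differs from the Nash profile (D, c1).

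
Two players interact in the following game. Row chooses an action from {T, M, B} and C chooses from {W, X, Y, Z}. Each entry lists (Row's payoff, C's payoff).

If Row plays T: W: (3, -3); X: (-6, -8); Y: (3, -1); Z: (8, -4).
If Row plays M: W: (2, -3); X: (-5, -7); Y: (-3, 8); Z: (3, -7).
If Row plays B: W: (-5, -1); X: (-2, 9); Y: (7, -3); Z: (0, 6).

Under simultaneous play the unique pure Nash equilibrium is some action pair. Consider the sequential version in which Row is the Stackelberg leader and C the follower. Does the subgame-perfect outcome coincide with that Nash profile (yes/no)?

C best-responds to each possible Row move:
- T: C compares -3, -8, -1, -4 and picks Y; Row would get 3.
- M: C compares -3, -7, 8, -7 and picks Y; Row would get -3.
- B: C compares -1, 9, -3, 6 and picks X; Row would get -2.
Row's induced payoffs are 3, -3, -2, so Row commits to T. Subgame-perfect outcome: (T, Y) with payoffs (3, -1).
Now find the simultaneous Nash equilibrium.
Row's best replies: W→T; X→B; Y→B; Z→T.
C's best replies: T→Y; M→Y; B→X.
The unique mutual best reply is (B, X), giving (-2, 9).
Sequential outcome (T, Y) differs from the Nash profile (B, X).

no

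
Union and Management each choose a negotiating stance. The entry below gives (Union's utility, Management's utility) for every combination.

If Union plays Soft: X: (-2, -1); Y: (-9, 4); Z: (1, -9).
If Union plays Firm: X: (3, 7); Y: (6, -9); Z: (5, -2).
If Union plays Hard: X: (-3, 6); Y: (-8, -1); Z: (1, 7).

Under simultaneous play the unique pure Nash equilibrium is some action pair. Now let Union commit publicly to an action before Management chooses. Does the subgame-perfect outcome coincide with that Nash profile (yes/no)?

Management best-responds to each possible Union move:
- Soft: BR = Y, leader payoff -9.
- Firm: BR = X, leader payoff 3.
- Hard: BR = Z, leader payoff 1.
Maximizing over -9, 3, 1, Union chooses Firm. Subgame-perfect outcome: (Firm, X) with payoffs (3, 7).
Now find the simultaneous Nash equilibrium.
Union's best replies: X→Firm; Y→Firm; Z→Firm.
Management's best replies: Soft→Y; Firm→X; Hard→Z.
Only (Firm, X) has each player best-responding; Nash payoffs (3, 7).
Sequential outcome (Firm, X) coincides with the Nash profile (Firm, X).

yes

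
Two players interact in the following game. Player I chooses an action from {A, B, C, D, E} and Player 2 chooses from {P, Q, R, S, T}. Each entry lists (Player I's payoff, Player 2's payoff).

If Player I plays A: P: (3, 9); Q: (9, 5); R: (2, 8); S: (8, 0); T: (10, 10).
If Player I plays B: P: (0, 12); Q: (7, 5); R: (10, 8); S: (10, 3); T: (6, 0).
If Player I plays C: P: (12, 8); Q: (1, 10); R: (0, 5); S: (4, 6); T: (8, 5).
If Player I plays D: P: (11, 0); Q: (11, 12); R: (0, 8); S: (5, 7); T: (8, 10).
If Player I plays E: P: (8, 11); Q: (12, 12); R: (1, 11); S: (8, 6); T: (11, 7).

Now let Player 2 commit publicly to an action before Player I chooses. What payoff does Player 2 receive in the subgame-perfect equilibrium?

12

Backward induction with Player 2 moving first.
- P: Player I compares 3, 0, 12, 11, 8 and picks C; Player 2 would get 8.
- Q: Player I compares 9, 7, 1, 11, 12 and picks E; Player 2 would get 12.
- R: Player I compares 2, 10, 0, 0, 1 and picks B; Player 2 would get 8.
- S: Player I compares 8, 10, 4, 5, 8 and picks B; Player 2 would get 3.
- T: Player I compares 10, 6, 8, 8, 11 and picks E; Player 2 would get 7.
Player 2's induced payoffs are 8, 12, 8, 3, 7, so Player 2 commits to Q. Subgame-perfect outcome: (E, Q) with payoffs (12, 12).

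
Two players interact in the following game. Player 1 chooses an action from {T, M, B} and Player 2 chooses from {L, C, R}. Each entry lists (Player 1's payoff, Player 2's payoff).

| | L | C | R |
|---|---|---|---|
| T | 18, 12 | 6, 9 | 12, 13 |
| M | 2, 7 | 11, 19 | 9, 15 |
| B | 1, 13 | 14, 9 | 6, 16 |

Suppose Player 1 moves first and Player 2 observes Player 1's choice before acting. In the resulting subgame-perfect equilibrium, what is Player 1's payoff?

12

Work backward from Player 2's decision.
- T → Player 2 plays R (best of 12, 9, 13); Player 1 gets 12.
- M → Player 2 plays C (best of 7, 19, 15); Player 1 gets 11.
- B → Player 2 plays R (best of 13, 9, 16); Player 1 gets 6.
Maximizing over 12, 11, 6, Player 1 chooses T. Subgame-perfect outcome: (T, R) with payoffs (12, 13).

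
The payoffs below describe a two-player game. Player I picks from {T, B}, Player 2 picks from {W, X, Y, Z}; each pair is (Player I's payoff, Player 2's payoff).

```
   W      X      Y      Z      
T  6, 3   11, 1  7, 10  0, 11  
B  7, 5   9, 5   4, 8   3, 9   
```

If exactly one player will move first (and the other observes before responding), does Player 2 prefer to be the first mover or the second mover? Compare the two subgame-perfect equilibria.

first

If Player I leads: Player 2's best replies are T→Z, B→Z; Player I's induced payoffs 0, 3; outcome (B, Z), payoffs (3, 9).
If Player 2 leads: Player I's best replies are W→B, X→T, Y→T, Z→B; Player 2's induced payoffs 5, 1, 10, 9; outcome (T, Y), payoffs (7, 10).
Player 2 gets 10 moving first and 9 moving second, so Player 2 prefers to move first.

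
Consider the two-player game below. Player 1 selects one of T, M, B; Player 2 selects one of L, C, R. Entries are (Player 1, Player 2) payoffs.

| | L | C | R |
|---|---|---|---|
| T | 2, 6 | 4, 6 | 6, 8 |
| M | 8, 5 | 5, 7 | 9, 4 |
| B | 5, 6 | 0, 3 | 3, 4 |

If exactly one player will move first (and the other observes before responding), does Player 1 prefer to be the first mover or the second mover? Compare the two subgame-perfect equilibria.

If Player 1 leads: Player 2's best replies are T→R, M→C, B→L; Player 1's induced payoffs 6, 5, 5; outcome (T, R), payoffs (6, 8).
If Player 2 leads: Player 1's best replies are L→M, C→M, R→M; Player 2's induced payoffs 5, 7, 4; outcome (M, C), payoffs (5, 7).
Player 1 gets 6 moving first and 5 moving second, so Player 1 prefers to move first.

first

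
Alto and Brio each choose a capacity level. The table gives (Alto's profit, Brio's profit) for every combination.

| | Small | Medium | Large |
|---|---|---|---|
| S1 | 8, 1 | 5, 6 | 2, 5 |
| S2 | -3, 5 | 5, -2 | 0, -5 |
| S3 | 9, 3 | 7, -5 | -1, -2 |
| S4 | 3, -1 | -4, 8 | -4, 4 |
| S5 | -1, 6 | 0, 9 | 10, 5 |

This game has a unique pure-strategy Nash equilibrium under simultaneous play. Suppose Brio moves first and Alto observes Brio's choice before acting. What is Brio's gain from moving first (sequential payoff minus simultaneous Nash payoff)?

Backward induction with Brio moving first.
- Small: Alto compares 8, -3, 9, 3, -1 and picks S3; Brio would get 3.
- Medium: Alto compares 5, 5, 7, -4, 0 and picks S3; Brio would get -5.
- Large: Alto compares 2, 0, -1, -4, 10 and picks S5; Brio would get 5.
Brio's induced payoffs are 3, -5, 5, so Brio commits to Large. Subgame-perfect outcome: (S5, Large) with payoffs (10, 5).
Now find the simultaneous Nash equilibrium.
Alto's best replies: Small→S3; Medium→S3; Large→S5.
Brio's best replies: S1→Medium; S2→Small; S3→Small; S4→Medium; S5→Medium.
Only (S3, Small) has each player best-responding; Nash payoffs (9, 3).
Brio's commitment gain: 5 − 3 = 2.

2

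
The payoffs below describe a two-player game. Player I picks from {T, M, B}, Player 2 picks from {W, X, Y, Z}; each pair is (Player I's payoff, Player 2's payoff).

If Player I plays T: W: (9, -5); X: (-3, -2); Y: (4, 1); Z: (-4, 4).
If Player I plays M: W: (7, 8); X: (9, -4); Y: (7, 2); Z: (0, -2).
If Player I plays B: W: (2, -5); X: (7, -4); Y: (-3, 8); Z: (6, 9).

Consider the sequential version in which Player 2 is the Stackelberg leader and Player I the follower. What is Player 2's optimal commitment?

Player I best-responds to each possible Player 2 move:
- W: BR = T, leader payoff -5.
- X: BR = M, leader payoff -4.
- Y: BR = M, leader payoff 2.
- Z: BR = B, leader payoff 9.
Among -5, -4, 2, 9, the best is 9 at Z. Subgame-perfect outcome: (B, Z) with payoffs (6, 9).

Z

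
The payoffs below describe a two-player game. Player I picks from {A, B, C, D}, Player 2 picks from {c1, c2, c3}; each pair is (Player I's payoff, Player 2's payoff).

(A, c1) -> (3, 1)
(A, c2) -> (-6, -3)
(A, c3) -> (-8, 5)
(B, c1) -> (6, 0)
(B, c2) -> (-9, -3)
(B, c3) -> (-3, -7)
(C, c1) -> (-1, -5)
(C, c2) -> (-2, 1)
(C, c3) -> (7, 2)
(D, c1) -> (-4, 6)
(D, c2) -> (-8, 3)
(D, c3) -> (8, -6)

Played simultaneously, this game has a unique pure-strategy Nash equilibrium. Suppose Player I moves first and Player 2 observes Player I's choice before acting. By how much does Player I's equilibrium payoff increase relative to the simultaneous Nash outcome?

1

Player 2 best-responds to each possible Player I move:
- A: BR = c3, leader payoff -8.
- B: BR = c1, leader payoff 6.
- C: BR = c3, leader payoff 7.
- D: BR = c1, leader payoff -4.
Player I's induced payoffs are -8, 6, 7, -4, so Player I commits to C. Subgame-perfect outcome: (C, c3) with payoffs (7, 2).
Under simultaneous play:
Player I's best replies: c1→B; c2→C; c3→D.
Player 2's best replies: A→c3; B→c1; C→c3; D→c1.
The unique mutual best reply is (B, c1), giving (6, 0).
Player I's commitment gain: 7 − 6 = 1.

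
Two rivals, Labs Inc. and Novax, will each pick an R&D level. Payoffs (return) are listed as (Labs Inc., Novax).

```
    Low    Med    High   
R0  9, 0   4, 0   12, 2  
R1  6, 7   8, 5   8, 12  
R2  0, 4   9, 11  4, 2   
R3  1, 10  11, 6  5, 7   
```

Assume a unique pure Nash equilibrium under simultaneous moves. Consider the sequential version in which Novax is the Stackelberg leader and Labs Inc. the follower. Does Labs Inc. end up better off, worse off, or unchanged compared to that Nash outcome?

worse off

Labs Inc. best-responds to each possible Novax move:
- Low: Labs Inc. compares 9, 6, 0, 1 and picks R0; Novax would get 0.
- Med: Labs Inc. compares 4, 8, 9, 11 and picks R3; Novax would get 6.
- High: Labs Inc. compares 12, 8, 4, 5 and picks R0; Novax would get 2.
Novax's induced payoffs are 0, 6, 2, so Novax commits to Med. Subgame-perfect outcome: (R3, Med) with payoffs (11, 6).
For the simultaneous game, intersect best replies.
Labs Inc.'s best replies: Low→R0; Med→R3; High→R0.
Novax's best replies: R0→High; R1→High; R2→Med; R3→Low.
The unique mutual best reply is (R0, High), giving (12, 2).
Labs Inc. earns 11 sequentially versus 12 at the Nash outcome: worse off.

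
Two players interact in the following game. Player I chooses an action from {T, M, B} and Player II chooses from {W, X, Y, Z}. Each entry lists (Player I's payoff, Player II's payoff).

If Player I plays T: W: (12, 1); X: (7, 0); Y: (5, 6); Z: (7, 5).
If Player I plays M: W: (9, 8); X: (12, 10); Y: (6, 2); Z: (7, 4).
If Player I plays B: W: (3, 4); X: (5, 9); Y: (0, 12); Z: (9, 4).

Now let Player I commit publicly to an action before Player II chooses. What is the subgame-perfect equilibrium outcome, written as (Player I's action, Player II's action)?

Solve by backward induction (Player I leads).
- T: Player II compares 1, 0, 6, 5 and picks Y; Player I would get 5.
- M: Player II compares 8, 10, 2, 4 and picks X; Player I would get 12.
- B: Player II compares 4, 9, 12, 4 and picks Y; Player I would get 0.
Among 5, 12, 0, the best is 12 at M. Subgame-perfect outcome: (M, X) with payoffs (12, 10).

(M, X)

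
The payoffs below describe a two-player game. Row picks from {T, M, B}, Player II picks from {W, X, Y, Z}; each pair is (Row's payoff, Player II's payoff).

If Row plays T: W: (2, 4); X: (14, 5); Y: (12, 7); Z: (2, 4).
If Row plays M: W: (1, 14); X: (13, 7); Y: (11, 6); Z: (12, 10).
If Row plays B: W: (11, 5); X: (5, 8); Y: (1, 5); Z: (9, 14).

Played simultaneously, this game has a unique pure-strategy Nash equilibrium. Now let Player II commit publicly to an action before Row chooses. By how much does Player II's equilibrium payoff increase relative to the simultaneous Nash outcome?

3

Solve by backward induction (Player II leads).
- W: Row compares 2, 1, 11 and picks B; Player II would get 5.
- X: Row compares 14, 13, 5 and picks T; Player II would get 5.
- Y: Row compares 12, 11, 1 and picks T; Player II would get 7.
- Z: Row compares 2, 12, 9 and picks M; Player II would get 10.
Player II's induced payoffs are 5, 5, 7, 10, so Player II commits to Z. Subgame-perfect outcome: (M, Z) with payoffs (12, 10).
For the simultaneous game, intersect best replies.
Row's best replies: W→B; X→T; Y→T; Z→M.
Player II's best replies: T→Y; M→W; B→Z.
Only (T, Y) has each player best-responding; Nash payoffs (12, 7).
Player II's commitment gain: 10 − 7 = 3.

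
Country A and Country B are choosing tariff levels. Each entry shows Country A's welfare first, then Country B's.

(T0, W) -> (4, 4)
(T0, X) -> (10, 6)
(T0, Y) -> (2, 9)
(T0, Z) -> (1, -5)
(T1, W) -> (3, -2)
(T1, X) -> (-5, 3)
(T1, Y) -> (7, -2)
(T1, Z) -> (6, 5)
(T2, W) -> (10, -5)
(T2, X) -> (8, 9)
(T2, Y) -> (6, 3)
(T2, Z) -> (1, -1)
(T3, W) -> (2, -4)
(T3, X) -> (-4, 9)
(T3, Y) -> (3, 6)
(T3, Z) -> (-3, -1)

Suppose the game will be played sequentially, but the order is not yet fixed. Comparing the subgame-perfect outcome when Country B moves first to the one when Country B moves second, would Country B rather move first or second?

second

If Country A leads: Country B's best replies are T0→Y, T1→Z, T2→X, T3→X; Country A's induced payoffs 2, 6, 8, -4; outcome (T2, X), payoffs (8, 9).
If Country B leads: Country A's best replies are W→T2, X→T0, Y→T1, Z→T1; Country B's induced payoffs -5, 6, -2, 5; outcome (T0, X), payoffs (10, 6).
Country B gets 6 moving first and 9 moving second, so Country B prefers to move second.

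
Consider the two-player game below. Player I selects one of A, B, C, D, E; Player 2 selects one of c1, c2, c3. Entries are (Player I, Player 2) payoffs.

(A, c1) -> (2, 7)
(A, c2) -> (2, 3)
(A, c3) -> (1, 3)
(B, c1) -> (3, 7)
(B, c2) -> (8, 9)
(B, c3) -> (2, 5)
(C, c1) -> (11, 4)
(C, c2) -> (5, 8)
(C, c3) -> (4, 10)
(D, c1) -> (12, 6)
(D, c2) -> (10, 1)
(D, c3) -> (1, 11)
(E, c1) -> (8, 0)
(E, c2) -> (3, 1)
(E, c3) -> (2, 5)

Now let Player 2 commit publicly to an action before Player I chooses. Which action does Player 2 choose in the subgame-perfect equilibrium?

Work backward from Player I's decision.
- c1 → Player I plays D (best of 2, 3, 11, 12, 8); Player 2 gets 6.
- c2 → Player I plays D (best of 2, 8, 5, 10, 3); Player 2 gets 1.
- c3 → Player I plays C (best of 1, 2, 4, 1, 2); Player 2 gets 10.
Among 6, 1, 10, the best is 10 at c3. Subgame-perfect outcome: (C, c3) with payoffs (4, 10).

c3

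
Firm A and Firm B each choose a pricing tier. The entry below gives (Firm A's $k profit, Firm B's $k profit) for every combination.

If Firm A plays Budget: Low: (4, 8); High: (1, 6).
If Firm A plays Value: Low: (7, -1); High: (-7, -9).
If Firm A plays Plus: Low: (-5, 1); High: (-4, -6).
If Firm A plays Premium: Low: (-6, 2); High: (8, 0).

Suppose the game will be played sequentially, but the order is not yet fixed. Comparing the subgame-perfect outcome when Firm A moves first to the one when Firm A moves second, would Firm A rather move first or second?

If Firm A leads: Firm B's best replies are Budget→Low, Value→Low, Plus→Low, Premium→Low; Firm A's induced payoffs 4, 7, -5, -6; outcome (Value, Low), payoffs (7, -1).
If Firm B leads: Firm A's best replies are Low→Value, High→Premium; Firm B's induced payoffs -1, 0; outcome (Premium, High), payoffs (8, 0).
Firm A gets 7 moving first and 8 moving second, so Firm A prefers to move second.

second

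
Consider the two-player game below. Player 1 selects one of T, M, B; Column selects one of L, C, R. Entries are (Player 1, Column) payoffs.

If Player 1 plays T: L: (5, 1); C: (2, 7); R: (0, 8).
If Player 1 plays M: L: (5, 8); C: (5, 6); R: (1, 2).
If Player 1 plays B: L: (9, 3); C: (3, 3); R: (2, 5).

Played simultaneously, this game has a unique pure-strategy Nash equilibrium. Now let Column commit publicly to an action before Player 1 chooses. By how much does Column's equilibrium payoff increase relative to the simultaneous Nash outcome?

Work backward from Player 1's decision.
- L: BR = B, leader payoff 3.
- C: BR = M, leader payoff 6.
- R: BR = B, leader payoff 5.
Maximizing over 3, 6, 5, Column chooses C. Subgame-perfect outcome: (M, C) with payoffs (5, 6).
Under simultaneous play:
Player 1's best replies: L→B; C→M; R→B.
Column's best replies: T→R; M→L; B→R.
The unique mutual best reply is (B, R), giving (2, 5).
Column's commitment gain: 6 − 5 = 1.

1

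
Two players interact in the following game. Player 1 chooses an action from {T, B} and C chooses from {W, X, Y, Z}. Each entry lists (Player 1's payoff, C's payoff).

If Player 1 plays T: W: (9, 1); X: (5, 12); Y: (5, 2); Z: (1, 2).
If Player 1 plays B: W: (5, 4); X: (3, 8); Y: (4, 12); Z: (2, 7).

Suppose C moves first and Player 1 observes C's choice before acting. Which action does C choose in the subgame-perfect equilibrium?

Player 1 best-responds to each possible C move:
- W: BR = T, leader payoff 1.
- X: BR = T, leader payoff 12.
- Y: BR = T, leader payoff 2.
- Z: BR = B, leader payoff 7.
Maximizing over 1, 12, 2, 7, C chooses X. Subgame-perfect outcome: (T, X) with payoffs (5, 12).

X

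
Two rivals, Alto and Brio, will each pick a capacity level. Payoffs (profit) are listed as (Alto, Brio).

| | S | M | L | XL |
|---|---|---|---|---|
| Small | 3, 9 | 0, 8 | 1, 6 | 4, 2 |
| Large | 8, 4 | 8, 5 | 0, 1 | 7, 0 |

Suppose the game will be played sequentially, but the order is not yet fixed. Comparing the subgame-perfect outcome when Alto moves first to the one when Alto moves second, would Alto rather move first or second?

If Alto leads: Brio's best replies are Small→S, Large→M; Alto's induced payoffs 3, 8; outcome (Large, M), payoffs (8, 5).
If Brio leads: Alto's best replies are S→Large, M→Large, L→Small, XL→Large; Brio's induced payoffs 4, 5, 6, 0; outcome (Small, L), payoffs (1, 6).
Alto gets 8 moving first and 1 moving second, so Alto prefers to move first.

first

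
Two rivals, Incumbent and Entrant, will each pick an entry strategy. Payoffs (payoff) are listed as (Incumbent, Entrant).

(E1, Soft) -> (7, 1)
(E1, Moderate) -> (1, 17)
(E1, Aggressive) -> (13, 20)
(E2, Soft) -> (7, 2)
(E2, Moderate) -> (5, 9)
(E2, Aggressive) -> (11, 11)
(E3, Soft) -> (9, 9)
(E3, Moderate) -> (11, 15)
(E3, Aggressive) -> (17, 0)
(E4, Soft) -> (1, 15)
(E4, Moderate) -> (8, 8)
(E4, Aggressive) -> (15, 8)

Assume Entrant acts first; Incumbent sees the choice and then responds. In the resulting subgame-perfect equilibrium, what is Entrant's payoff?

15

Backward induction with Entrant moving first.
- Soft → Incumbent plays E3 (best of 7, 7, 9, 1); Entrant gets 9.
- Moderate → Incumbent plays E3 (best of 1, 5, 11, 8); Entrant gets 15.
- Aggressive → Incumbent plays E3 (best of 13, 11, 17, 15); Entrant gets 0.
Among 9, 15, 0, the best is 15 at Moderate. Subgame-perfect outcome: (E3, Moderate) with payoffs (11, 15).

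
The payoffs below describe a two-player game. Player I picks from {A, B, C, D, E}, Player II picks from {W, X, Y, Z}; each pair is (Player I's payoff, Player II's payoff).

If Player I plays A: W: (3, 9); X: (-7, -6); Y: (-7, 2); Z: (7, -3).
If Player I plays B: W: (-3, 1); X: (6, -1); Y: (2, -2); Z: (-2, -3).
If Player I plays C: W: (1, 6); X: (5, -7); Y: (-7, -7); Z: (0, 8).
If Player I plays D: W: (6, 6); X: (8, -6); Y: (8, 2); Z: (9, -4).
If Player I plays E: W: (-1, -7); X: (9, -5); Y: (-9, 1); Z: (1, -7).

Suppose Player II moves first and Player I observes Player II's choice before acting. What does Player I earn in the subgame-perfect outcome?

6

Solve by backward induction (Player II leads).
- W → Player I plays D (best of 3, -3, 1, 6, -1); Player II gets 6.
- X → Player I plays E (best of -7, 6, 5, 8, 9); Player II gets -5.
- Y → Player I plays D (best of -7, 2, -7, 8, -9); Player II gets 2.
- Z → Player I plays D (best of 7, -2, 0, 9, 1); Player II gets -4.
Among 6, -5, 2, -4, the best is 6 at W. Subgame-perfect outcome: (D, W) with payoffs (6, 6).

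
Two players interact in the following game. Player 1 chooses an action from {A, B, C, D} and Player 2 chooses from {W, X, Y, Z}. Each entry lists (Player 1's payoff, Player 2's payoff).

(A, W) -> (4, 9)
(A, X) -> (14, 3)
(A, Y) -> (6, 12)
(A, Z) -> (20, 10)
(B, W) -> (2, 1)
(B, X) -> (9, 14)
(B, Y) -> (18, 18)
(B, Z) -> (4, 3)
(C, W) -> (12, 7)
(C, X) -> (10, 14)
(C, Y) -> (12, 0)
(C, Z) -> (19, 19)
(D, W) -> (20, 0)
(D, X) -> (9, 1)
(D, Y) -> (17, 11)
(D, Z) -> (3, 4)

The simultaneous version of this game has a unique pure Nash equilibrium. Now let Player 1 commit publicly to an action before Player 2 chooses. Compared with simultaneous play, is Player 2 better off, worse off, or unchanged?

Backward induction with Player 1 moving first.
- A → Player 2 plays Y (best of 9, 3, 12, 10); Player 1 gets 6.
- B → Player 2 plays Y (best of 1, 14, 18, 3); Player 1 gets 18.
- C → Player 2 plays Z (best of 7, 14, 0, 19); Player 1 gets 19.
- D → Player 2 plays Y (best of 0, 1, 11, 4); Player 1 gets 17.
Maximizing over 6, 18, 19, 17, Player 1 chooses C. Subgame-perfect outcome: (C, Z) with payoffs (19, 19).
Now find the simultaneous Nash equilibrium.
Player 1's best replies: W→D; X→A; Y→B; Z→A.
Player 2's best replies: A→Y; B→Y; C→Z; D→Y.
Only (B, Y) has each player best-responding; Nash payoffs (18, 18).
Player 2 earns 19 sequentially versus 18 at the Nash outcome: better off.

better off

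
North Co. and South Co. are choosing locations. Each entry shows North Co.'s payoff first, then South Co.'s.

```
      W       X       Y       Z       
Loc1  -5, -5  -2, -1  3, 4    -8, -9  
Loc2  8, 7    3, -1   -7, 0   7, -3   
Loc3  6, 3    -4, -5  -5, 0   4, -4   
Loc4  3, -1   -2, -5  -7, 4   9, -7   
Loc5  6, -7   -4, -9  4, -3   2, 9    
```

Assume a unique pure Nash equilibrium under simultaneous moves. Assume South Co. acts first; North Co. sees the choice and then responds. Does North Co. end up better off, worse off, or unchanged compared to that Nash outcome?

unchanged

North Co. best-responds to each possible South Co. move:
- W: North Co. compares -5, 8, 6, 3, 6 and picks Loc2; South Co. would get 7.
- X: North Co. compares -2, 3, -4, -2, -4 and picks Loc2; South Co. would get -1.
- Y: North Co. compares 3, -7, -5, -7, 4 and picks Loc5; South Co. would get -3.
- Z: North Co. compares -8, 7, 4, 9, 2 and picks Loc4; South Co. would get -7.
South Co.'s induced payoffs are 7, -1, -3, -7, so South Co. commits to W. Subgame-perfect outcome: (Loc2, W) with payoffs (8, 7).
For the simultaneous game, intersect best replies.
North Co.'s best replies: W→Loc2; X→Loc2; Y→Loc5; Z→Loc4.
South Co.'s best replies: Loc1→Y; Loc2→W; Loc3→W; Loc4→Y; Loc5→Z.
The unique mutual best reply is (Loc2, W), giving (8, 7).
North Co. earns 8 sequentially versus 8 at the Nash outcome: unchanged.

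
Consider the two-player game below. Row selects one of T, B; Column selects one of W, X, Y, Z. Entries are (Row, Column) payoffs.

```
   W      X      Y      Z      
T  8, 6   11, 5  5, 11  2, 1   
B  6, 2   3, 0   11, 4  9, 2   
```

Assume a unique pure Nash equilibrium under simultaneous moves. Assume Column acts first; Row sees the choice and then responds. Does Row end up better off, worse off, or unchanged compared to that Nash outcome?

Backward induction with Column moving first.
- W: Row compares 8, 6 and picks T; Column would get 6.
- X: Row compares 11, 3 and picks T; Column would get 5.
- Y: Row compares 5, 11 and picks B; Column would get 4.
- Z: Row compares 2, 9 and picks B; Column would get 2.
Among 6, 5, 4, 2, the best is 6 at W. Subgame-perfect outcome: (T, W) with payoffs (8, 6).
For the simultaneous game, intersect best replies.
Row's best replies: W→T; X→T; Y→B; Z→B.
Column's best replies: T→Y; B→Y.
The unique mutual best reply is (B, Y), giving (11, 4).
Row earns 8 sequentially versus 11 at the Nash outcome: worse off.

worse off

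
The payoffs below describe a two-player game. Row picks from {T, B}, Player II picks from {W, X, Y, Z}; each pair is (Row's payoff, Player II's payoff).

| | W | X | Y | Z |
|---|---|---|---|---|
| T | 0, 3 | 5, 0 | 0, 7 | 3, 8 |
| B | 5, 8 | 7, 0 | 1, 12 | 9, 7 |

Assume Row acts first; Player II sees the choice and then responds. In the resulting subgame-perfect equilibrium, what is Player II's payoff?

Work backward from Player II's decision.
- T: BR = Z, leader payoff 3.
- B: BR = Y, leader payoff 1.
Row's induced payoffs are 3, 1, so Row commits to T. Subgame-perfect outcome: (T, Z) with payoffs (3, 8).

8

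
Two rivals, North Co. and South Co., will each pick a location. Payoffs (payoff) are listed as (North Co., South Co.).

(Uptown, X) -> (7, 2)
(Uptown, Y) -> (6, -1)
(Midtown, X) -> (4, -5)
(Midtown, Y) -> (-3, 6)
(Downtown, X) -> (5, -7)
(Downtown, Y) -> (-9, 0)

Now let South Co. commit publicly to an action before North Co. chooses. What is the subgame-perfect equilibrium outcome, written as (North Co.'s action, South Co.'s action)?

(Uptown, X)

Work backward from North Co.'s decision.
- X → North Co. plays Uptown (best of 7, 4, 5); South Co. gets 2.
- Y → North Co. plays Uptown (best of 6, -3, -9); South Co. gets -1.
Maximizing over 2, -1, South Co. chooses X. Subgame-perfect outcome: (Uptown, X) with payoffs (7, 2).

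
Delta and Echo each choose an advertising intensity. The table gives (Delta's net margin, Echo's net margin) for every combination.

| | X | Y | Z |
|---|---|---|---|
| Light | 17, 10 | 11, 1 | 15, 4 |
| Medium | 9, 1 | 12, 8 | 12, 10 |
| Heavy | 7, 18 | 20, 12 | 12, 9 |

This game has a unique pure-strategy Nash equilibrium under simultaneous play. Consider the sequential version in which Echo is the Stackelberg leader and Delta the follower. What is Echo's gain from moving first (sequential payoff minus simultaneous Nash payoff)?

Delta best-responds to each possible Echo move:
- X: Delta compares 17, 9, 7 and picks Light; Echo would get 10.
- Y: Delta compares 11, 12, 20 and picks Heavy; Echo would get 12.
- Z: Delta compares 15, 12, 12 and picks Light; Echo would get 4.
Echo's induced payoffs are 10, 12, 4, so Echo commits to Y. Subgame-perfect outcome: (Heavy, Y) with payoffs (20, 12).
For the simultaneous game, intersect best replies.
Delta's best replies: X→Light; Y→Heavy; Z→Light.
Echo's best replies: Light→X; Medium→Z; Heavy→X.
Only (Light, X) has each player best-responding; Nash payoffs (17, 10).
Echo's commitment gain: 12 − 10 = 2.

2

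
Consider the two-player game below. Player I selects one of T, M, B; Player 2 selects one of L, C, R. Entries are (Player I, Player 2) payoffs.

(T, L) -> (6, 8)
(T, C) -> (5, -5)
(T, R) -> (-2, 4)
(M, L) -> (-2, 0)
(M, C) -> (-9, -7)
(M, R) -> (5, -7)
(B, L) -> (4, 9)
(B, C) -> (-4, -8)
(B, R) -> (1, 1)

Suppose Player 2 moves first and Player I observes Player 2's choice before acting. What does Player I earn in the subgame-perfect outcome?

Backward induction with Player 2 moving first.
- L: BR = T, leader payoff 8.
- C: BR = T, leader payoff -5.
- R: BR = M, leader payoff -7.
Among 8, -5, -7, the best is 8 at L. Subgame-perfect outcome: (T, L) with payoffs (6, 8).

6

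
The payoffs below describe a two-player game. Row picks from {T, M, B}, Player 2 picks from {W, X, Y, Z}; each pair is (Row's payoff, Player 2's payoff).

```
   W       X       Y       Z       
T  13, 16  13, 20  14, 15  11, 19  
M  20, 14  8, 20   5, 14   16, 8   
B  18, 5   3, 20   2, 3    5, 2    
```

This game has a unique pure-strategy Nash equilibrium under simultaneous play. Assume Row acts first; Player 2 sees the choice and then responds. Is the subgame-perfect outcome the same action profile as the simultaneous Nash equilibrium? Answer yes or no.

Player 2 best-responds to each possible Row move:
- T: BR = X, leader payoff 13.
- M: BR = X, leader payoff 8.
- B: BR = X, leader payoff 3.
Among 13, 8, 3, the best is 13 at T. Subgame-perfect outcome: (T, X) with payoffs (13, 20).
Under simultaneous play:
Row's best replies: W→M; X→T; Y→T; Z→M.
Player 2's best replies: T→X; M→X; B→X.
Only (T, X) has each player best-responding; Nash payoffs (13, 20).
Sequential outcome (T, X) coincides with the Nash profile (T, X).

yes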